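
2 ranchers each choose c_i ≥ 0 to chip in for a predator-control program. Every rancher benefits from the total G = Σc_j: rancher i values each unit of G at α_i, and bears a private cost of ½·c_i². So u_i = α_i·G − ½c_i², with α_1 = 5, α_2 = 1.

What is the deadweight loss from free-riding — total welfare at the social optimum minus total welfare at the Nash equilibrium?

13

Rancher i's FOC: ∂u_i/∂c_i = α_i − c_i = 0, so c_i* = α_i.
NE contributions = (5, 1); G = 6.
W^NE = (Σα)·G − ½Σα_i² = 6² − ½·26 = 23.
Planner sets c_i = Σα_j = 6 for every i, so G^SO = 2·6 = 12.
W^SO = (Σα)·G^SO − ½·2·(Σα)² = (2/2)·6² = 36.
Deadweight loss = W^SO − W^NE = 13.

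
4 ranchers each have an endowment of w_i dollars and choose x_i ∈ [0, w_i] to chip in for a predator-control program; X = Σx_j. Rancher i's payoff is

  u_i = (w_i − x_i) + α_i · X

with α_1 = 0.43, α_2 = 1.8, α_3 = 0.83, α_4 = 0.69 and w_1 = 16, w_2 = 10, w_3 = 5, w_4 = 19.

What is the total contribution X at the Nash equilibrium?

10

∂u_i/∂x_i = α_i − 1, so rancher i contributes w_i if α_i > 1, else 0.
α_i > 1 for i ∈ {2}; NE contributions (0, 10, 0, 0), X = 10.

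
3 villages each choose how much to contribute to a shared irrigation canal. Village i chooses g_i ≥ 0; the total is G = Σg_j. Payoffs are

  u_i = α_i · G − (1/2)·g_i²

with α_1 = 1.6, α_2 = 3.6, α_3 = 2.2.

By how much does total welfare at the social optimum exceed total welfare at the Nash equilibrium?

Village i's FOC: ∂u_i/∂g_i = α_i − g_i = 0, so g_i* = α_i.
NE contributions = (1.6, 3.6, 2.2); G = 7.4.
W^NE = (Σα)·G − ½Σα_i² = 7.4² − ½·20.36 = 44.58.
Planner sets g_i = Σα_j = 7.4 for every i, so G^SO = 3·7.4 = 22.2.
W^SO = (Σα)·G^SO − ½·3·(Σα)² = (3/2)·7.4² = 82.14.
Deadweight loss = W^SO − W^NE = 37.56.

37.56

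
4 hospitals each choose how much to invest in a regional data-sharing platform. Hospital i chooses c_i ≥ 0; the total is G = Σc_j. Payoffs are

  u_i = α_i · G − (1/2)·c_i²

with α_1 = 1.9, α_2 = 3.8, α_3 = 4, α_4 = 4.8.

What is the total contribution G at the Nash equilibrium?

Hospital i's FOC: ∂u_i/∂c_i = α_i − c_i = 0, so c_i* = α_i.
NE contributions = (1.9, 3.8, 4, 4.8); G = 14.5.

14.5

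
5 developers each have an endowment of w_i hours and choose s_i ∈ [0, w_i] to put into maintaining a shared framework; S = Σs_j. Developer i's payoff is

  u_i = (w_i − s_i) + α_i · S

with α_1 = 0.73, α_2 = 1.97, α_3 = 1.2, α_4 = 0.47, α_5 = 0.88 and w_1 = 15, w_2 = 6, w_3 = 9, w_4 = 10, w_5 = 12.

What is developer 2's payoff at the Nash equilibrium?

∂u_i/∂s_i = α_i − 1, so developer i contributes w_i if α_i > 1, else 0.
α_i > 1 for i ∈ {2, 3}; NE contributions (0, 6, 9, 0, 0), S = 15.
u_2 = (6 − 6) + 1.97·15 = 29.55.

29.55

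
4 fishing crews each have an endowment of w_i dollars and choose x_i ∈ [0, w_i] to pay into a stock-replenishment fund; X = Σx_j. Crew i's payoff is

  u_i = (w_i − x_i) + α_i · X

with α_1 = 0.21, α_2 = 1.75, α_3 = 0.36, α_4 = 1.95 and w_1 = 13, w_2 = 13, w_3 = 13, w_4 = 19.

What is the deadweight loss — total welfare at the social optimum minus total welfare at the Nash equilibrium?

∂u_i/∂x_i = α_i − 1, so crew i contributes w_i if α_i > 1, else 0.
α_i > 1 for i ∈ {2, 4}; NE contributions (0, 13, 0, 19), X = 32.
W^NE = Σw_i − X^NE + (Σα_i)·X^NE = 58 + 3.27·32 = 162.64.
Planner: ∂(Σu_j)/∂x_i = Σα_j − 1 = 3.27 > 0, so everyone contributes w_i; X^SO = 58, W^SO = 58 + 3.27·58 = 247.66.
Deadweight loss = 85.02.

85.02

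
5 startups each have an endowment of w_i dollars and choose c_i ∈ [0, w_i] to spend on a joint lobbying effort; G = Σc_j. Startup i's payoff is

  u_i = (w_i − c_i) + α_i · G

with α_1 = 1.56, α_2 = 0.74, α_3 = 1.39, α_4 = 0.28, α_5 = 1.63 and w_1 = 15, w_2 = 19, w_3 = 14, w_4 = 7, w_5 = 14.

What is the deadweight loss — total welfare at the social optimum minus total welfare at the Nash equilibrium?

∂u_i/∂c_i = α_i − 1, so startup i contributes w_i if α_i > 1, else 0.
α_i > 1 for i ∈ {1, 3, 5}; NE contributions (15, 0, 14, 0, 14), G = 43.
W^NE = Σw_i − G^NE + (Σα_i)·G^NE = 69 + 4.6·43 = 266.8.
Planner: ∂(Σu_j)/∂c_i = Σα_j − 1 = 4.6 > 0, so everyone contributes w_i; G^SO = 69, W^SO = 69 + 4.6·69 = 386.4.
Deadweight loss = 119.6.

119.6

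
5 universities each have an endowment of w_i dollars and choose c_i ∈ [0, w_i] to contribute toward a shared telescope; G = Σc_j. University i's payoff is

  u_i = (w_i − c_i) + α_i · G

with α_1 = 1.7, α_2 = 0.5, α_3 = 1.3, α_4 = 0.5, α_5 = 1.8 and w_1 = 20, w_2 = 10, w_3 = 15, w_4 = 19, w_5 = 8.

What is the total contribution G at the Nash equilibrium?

∂u_i/∂c_i = α_i − 1, so university i contributes w_i if α_i > 1, else 0.
α_i > 1 for i ∈ {1, 3, 5}; NE contributions (20, 0, 15, 0, 8), G = 43.

43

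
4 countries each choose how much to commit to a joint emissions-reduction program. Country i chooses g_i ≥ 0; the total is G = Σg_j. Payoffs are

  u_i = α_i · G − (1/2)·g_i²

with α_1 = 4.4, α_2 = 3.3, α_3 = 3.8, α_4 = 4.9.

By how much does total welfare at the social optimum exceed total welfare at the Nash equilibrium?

Country i's FOC: ∂u_i/∂g_i = α_i − g_i = 0, so g_i* = α_i.
NE contributions = (4.4, 3.3, 3.8, 4.9); G = 16.4.
W^NE = (Σα)·G − ½Σα_i² = 16.4² − ½·68.7 = 234.61.
Planner sets g_i = Σα_j = 16.4 for every i, so G^SO = 4·16.4 = 65.6.
W^SO = (Σα)·G^SO − ½·4·(Σα)² = (4/2)·16.4² = 537.92.
Deadweight loss = W^SO − W^NE = 303.31.

303.31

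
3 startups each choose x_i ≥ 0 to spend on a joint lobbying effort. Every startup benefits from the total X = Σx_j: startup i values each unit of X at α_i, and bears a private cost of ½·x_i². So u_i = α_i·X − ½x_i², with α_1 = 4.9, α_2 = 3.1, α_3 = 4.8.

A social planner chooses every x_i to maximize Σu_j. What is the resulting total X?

Planner FOC: ∂(Σu_j)/∂x_i = (Σα_j) − x_i = 0, so x_i^SO = Σα_j = 12.8 for every i; X^SO = 38.4.

38.4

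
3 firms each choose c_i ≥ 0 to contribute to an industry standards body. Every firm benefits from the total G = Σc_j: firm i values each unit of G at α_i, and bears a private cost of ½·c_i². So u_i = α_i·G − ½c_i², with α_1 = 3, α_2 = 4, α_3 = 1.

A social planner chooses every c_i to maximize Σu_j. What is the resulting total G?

24

Planner FOC: ∂(Σu_j)/∂c_i = (Σα_j) − c_i = 0, so c_i^SO = Σα_j = 8 for every i; G^SO = 24.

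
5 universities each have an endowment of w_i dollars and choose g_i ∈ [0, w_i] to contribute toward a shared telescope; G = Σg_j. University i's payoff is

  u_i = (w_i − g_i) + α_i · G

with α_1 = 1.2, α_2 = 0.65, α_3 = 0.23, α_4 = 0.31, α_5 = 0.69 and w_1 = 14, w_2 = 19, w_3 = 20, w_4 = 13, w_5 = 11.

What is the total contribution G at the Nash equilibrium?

∂u_i/∂g_i = α_i − 1, so university i contributes w_i if α_i > 1, else 0.
α_i > 1 for i ∈ {1}; NE contributions (14, 0, 0, 0, 0), G = 14.

14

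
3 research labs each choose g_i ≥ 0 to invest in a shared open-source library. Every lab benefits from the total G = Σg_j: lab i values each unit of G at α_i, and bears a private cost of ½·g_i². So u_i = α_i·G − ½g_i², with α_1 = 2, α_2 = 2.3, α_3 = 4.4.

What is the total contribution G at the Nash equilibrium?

8.7

Lab i's FOC: ∂u_i/∂g_i = α_i − g_i = 0, so g_i* = α_i.
NE contributions = (2, 2.3, 4.4); G = 8.7.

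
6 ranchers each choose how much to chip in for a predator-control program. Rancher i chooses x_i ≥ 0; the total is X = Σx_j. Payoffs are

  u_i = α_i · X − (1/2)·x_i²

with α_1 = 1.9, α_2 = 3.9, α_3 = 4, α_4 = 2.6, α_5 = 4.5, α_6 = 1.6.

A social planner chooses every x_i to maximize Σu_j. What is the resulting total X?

111

Planner FOC: ∂(Σu_j)/∂x_i = (Σα_j) − x_i = 0, so x_i^SO = Σα_j = 18.5 for every i; X^SO = 111.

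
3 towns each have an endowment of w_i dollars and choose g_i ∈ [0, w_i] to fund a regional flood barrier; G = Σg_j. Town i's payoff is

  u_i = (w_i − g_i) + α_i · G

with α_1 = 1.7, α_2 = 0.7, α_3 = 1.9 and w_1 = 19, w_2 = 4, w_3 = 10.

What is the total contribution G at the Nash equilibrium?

29

∂u_i/∂g_i = α_i − 1, so town i contributes w_i if α_i > 1, else 0.
α_i > 1 for i ∈ {1, 3}; NE contributions (19, 0, 10), G = 29.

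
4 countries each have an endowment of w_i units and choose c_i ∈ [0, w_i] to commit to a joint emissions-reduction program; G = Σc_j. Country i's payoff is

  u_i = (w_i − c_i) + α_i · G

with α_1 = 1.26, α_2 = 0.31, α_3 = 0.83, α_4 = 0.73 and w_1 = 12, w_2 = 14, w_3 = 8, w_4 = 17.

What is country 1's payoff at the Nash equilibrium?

15.12

∂u_i/∂c_i = α_i − 1, so country i contributes w_i if α_i > 1, else 0.
α_i > 1 for i ∈ {1}; NE contributions (12, 0, 0, 0), G = 12.
u_1 = (12 − 12) + 1.26·12 = 15.12.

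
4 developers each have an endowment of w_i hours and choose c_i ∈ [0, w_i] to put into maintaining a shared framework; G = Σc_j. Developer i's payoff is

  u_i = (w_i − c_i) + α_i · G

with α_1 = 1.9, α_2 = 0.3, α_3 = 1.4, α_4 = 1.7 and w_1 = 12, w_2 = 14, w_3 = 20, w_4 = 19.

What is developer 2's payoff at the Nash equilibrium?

29.3

∂u_i/∂c_i = α_i − 1, so developer i contributes w_i if α_i > 1, else 0.
α_i > 1 for i ∈ {1, 3, 4}; NE contributions (12, 0, 20, 19), G = 51.
u_2 = (14 − 0) + 0.3·51 = 29.3.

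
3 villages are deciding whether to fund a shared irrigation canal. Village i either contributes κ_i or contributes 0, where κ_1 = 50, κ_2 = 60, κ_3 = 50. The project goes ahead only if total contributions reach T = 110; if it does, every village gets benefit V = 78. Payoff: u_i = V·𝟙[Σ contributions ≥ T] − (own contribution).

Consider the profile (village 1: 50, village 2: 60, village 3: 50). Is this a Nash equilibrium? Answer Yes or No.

No

Total = 160 ≥ 110: provided.
Village 1 (pledges 50, payoff 28): dropping to 0 → total 110, payoff 78. Profitable deviation.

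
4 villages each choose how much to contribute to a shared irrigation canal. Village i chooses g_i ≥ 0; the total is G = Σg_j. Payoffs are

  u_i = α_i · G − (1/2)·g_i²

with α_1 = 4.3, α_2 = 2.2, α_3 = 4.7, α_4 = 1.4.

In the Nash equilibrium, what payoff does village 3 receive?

Village i's FOC: ∂u_i/∂g_i = α_i − g_i = 0, so g_i* = α_i.
NE contributions = (4.3, 2.2, 4.7, 1.4); G = 12.6.
u_3 = α_3·G − ½·(g_3)² = 4.7·12.6 − ½·4.7² = 48.175.

48.175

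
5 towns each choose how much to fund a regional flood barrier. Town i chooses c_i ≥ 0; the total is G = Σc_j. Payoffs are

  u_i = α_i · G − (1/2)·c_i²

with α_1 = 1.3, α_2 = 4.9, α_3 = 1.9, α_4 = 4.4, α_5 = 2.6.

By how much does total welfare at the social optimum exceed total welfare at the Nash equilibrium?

Town i's FOC: ∂u_i/∂c_i = α_i − c_i = 0, so c_i* = α_i.
NE contributions = (1.3, 4.9, 1.9, 4.4, 2.6); G = 15.1.
W^NE = (Σα)·G − ½Σα_i² = 15.1² − ½·55.43 = 200.295.
Planner sets c_i = Σα_j = 15.1 for every i, so G^SO = 5·15.1 = 75.5.
W^SO = (Σα)·G^SO − ½·5·(Σα)² = (5/2)·15.1² = 570.025.
Deadweight loss = W^SO − W^NE = 369.73.

369.73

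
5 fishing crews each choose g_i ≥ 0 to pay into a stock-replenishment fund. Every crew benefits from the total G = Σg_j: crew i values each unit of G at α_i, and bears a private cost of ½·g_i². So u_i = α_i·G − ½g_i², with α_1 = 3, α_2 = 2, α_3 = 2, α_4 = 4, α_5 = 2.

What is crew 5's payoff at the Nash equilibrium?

24

Crew i's FOC: ∂u_i/∂g_i = α_i − g_i = 0, so g_i* = α_i.
NE contributions = (3, 2, 2, 4, 2); G = 13.
u_5 = α_5·G − ½·(g_5)² = 2·13 − ½·2² = 24.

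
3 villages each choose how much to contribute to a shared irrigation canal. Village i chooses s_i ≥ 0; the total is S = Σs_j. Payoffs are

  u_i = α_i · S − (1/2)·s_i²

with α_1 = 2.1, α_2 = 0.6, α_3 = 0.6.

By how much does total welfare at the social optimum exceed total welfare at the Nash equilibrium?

8.01

Village i's FOC: ∂u_i/∂s_i = α_i − s_i = 0, so s_i* = α_i.
NE contributions = (2.1, 0.6, 0.6); S = 3.3.
W^NE = (Σα)·S − ½Σα_i² = 3.3² − ½·5.13 = 8.325.
Planner sets s_i = Σα_j = 3.3 for every i, so S^SO = 3·3.3 = 9.9.
W^SO = (Σα)·S^SO − ½·3·(Σα)² = (3/2)·3.3² = 16.335.
Deadweight loss = W^SO − W^NE = 8.01.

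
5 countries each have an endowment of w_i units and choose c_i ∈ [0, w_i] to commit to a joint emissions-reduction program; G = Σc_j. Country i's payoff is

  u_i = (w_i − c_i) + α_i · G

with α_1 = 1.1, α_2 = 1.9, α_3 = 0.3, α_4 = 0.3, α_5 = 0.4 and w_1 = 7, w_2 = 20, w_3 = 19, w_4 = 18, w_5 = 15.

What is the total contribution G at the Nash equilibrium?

∂u_i/∂c_i = α_i − 1, so country i contributes w_i if α_i > 1, else 0.
α_i > 1 for i ∈ {1, 2}; NE contributions (7, 20, 0, 0, 0), G = 27.

27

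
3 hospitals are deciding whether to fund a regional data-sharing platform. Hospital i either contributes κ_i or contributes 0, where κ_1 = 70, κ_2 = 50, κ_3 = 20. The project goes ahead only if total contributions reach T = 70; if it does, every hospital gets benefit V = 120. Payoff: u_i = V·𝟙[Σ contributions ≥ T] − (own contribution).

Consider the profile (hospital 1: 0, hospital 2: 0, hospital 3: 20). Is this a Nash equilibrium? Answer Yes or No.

Total = 20 < 70: not provided.
Hospital 1 (pledges 0, payoff 0): pledging 70 → total 90, payoff 50. Profitable deviation.

No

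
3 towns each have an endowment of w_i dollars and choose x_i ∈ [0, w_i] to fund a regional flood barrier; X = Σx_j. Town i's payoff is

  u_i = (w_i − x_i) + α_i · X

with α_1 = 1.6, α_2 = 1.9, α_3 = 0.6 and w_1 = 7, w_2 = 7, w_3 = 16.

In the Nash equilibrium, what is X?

∂u_i/∂x_i = α_i − 1, so town i contributes w_i if α_i > 1, else 0.
α_i > 1 for i ∈ {1, 2}; NE contributions (7, 7, 0), X = 14.

14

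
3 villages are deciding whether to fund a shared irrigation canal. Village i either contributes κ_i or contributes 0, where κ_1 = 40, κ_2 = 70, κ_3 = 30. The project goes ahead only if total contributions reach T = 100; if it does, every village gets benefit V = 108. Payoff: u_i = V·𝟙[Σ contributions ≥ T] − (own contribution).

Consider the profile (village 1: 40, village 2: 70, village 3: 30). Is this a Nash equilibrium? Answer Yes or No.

No

Total = 140 ≥ 100: provided.
Village 1 (pledges 40, payoff 68): dropping to 0 → total 100, payoff 108. Profitable deviation.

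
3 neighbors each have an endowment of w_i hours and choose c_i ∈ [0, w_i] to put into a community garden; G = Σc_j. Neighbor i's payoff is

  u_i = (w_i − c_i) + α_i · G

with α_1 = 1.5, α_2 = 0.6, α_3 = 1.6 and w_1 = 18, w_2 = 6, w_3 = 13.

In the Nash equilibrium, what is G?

31

∂u_i/∂c_i = α_i − 1, so neighbor i contributes w_i if α_i > 1, else 0.
α_i > 1 for i ∈ {1, 3}; NE contributions (18, 0, 13), G = 31.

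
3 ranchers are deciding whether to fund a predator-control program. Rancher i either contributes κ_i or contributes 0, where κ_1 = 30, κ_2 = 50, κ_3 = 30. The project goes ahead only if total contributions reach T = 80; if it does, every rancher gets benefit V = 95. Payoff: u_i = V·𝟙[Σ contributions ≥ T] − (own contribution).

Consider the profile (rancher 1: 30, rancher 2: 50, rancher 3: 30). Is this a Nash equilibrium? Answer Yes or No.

Total = 110 ≥ 80: provided.
Rancher 1 (pledges 30, payoff 65): dropping to 0 → total 80, payoff 95. Profitable deviation.

No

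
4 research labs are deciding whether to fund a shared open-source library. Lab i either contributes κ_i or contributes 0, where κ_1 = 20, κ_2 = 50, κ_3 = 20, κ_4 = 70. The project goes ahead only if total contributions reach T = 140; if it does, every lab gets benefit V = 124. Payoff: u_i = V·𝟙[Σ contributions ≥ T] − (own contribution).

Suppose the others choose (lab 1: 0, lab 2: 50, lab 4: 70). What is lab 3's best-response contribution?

20

Others' total = 120. Contributing 20 brings total to 140 ≥ 140: gain V − κ_3 = 104.
Best response: 20.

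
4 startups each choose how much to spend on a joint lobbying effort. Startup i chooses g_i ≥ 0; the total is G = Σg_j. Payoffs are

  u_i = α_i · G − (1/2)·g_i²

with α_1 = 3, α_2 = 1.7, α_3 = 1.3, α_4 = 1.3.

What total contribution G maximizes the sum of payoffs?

29.2

Planner FOC: ∂(Σu_j)/∂g_i = (Σα_j) − g_i = 0, so g_i^SO = Σα_j = 7.3 for every i; G^SO = 29.2.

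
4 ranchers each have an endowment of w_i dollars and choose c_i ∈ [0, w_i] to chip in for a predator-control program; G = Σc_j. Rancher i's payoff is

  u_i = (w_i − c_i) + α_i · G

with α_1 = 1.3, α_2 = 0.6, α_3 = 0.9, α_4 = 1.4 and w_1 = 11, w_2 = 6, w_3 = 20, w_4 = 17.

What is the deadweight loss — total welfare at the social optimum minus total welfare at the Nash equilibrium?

∂u_i/∂c_i = α_i − 1, so rancher i contributes w_i if α_i > 1, else 0.
α_i > 1 for i ∈ {1, 4}; NE contributions (11, 0, 0, 17), G = 28.
W^NE = Σw_i − G^NE + (Σα_i)·G^NE = 54 + 3.2·28 = 143.6.
Planner: ∂(Σu_j)/∂c_i = Σα_j − 1 = 3.2 > 0, so everyone contributes w_i; G^SO = 54, W^SO = 54 + 3.2·54 = 226.8.
Deadweight loss = 83.2.

83.2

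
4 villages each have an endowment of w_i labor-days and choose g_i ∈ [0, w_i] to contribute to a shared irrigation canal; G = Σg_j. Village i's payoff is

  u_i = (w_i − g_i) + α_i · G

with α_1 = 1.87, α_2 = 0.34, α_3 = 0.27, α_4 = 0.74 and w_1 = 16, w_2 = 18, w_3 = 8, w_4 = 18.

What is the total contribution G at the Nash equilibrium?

16

∂u_i/∂g_i = α_i − 1, so village i contributes w_i if α_i > 1, else 0.
α_i > 1 for i ∈ {1}; NE contributions (16, 0, 0, 0), G = 16.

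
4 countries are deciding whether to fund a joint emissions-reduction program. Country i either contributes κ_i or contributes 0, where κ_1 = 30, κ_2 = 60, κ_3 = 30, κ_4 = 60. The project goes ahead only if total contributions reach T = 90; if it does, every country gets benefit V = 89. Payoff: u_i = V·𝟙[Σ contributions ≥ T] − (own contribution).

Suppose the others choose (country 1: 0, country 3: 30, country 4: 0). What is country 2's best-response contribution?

60

Others' total = 30. Contributing 60 brings total to 90 ≥ 90: gain V − κ_2 = 29.
Best response: 60.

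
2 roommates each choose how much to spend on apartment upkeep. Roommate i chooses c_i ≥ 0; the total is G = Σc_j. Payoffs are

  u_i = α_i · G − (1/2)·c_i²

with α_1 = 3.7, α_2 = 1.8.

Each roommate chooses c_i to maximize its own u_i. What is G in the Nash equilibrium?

Roommate i's FOC: ∂u_i/∂c_i = α_i − c_i = 0, so c_i* = α_i.
NE contributions = (3.7, 1.8); G = 5.5.

5.5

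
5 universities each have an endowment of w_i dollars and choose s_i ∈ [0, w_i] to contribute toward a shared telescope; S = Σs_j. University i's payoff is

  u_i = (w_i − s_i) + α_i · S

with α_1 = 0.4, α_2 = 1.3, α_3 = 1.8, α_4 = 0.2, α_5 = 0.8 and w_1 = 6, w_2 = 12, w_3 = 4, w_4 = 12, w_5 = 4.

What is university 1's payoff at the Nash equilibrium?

∂u_i/∂s_i = α_i − 1, so university i contributes w_i if α_i > 1, else 0.
α_i > 1 for i ∈ {2, 3}; NE contributions (0, 12, 4, 0, 0), S = 16.
u_1 = (6 − 0) + 0.4·16 = 12.4.

12.4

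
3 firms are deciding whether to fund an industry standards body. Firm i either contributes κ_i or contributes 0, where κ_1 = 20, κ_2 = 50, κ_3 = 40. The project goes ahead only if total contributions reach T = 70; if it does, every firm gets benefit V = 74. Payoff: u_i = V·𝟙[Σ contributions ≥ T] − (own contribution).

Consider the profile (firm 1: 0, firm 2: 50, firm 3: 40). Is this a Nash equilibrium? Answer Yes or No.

Yes

Total = 90 ≥ 70: provided.
Firm 1 (pledges 0, payoff 74): pledging 20 → total 110, payoff 54. No gain.
Firm 2 (pledges 50, payoff 24): dropping to 0 → total 40, payoff 0. No gain.
Firm 3 (pledges 40, payoff 34): dropping to 0 → total 50, payoff 0. No gain.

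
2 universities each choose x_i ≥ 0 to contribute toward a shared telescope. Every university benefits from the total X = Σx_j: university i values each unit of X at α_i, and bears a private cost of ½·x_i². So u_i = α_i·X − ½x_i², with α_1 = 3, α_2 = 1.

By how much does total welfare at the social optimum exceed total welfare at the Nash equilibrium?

University i's FOC: ∂u_i/∂x_i = α_i − x_i = 0, so x_i* = α_i.
NE contributions = (3, 1); X = 4.
W^NE = (Σα)·X − ½Σα_i² = 4² − ½·10 = 11.
Planner sets x_i = Σα_j = 4 for every i, so X^SO = 2·4 = 8.
W^SO = (Σα)·X^SO − ½·2·(Σα)² = (2/2)·4² = 16.
Deadweight loss = W^SO − W^NE = 5.

5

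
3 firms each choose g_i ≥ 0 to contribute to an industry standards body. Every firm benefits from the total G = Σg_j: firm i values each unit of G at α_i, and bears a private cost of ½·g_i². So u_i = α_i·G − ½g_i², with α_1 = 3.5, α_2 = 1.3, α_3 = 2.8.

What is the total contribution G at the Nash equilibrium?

7.6

Firm i's FOC: ∂u_i/∂g_i = α_i − g_i = 0, so g_i* = α_i.
NE contributions = (3.5, 1.3, 2.8); G = 7.6.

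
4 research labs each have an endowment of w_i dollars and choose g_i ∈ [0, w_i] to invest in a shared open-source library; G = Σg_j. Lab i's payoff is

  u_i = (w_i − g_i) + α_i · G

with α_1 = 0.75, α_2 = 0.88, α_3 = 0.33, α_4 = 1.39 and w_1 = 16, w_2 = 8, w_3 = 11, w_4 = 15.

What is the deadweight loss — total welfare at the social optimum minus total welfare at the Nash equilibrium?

82.25

∂u_i/∂g_i = α_i − 1, so lab i contributes w_i if α_i > 1, else 0.
α_i > 1 for i ∈ {4}; NE contributions (0, 0, 0, 15), G = 15.
W^NE = Σw_i − G^NE + (Σα_i)·G^NE = 50 + 2.35·15 = 85.25.
Planner: ∂(Σu_j)/∂g_i = Σα_j − 1 = 2.35 > 0, so everyone contributes w_i; G^SO = 50, W^SO = 50 + 2.35·50 = 167.5.
Deadweight loss = 82.25.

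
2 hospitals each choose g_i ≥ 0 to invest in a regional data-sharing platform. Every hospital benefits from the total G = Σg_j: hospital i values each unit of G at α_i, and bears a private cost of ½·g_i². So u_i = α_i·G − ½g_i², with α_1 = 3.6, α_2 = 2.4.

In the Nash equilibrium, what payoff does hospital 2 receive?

Hospital i's FOC: ∂u_i/∂g_i = α_i − g_i = 0, so g_i* = α_i.
NE contributions = (3.6, 2.4); G = 6.
u_2 = α_2·G − ½·(g_2)² = 2.4·6 − ½·2.4² = 11.52.

11.52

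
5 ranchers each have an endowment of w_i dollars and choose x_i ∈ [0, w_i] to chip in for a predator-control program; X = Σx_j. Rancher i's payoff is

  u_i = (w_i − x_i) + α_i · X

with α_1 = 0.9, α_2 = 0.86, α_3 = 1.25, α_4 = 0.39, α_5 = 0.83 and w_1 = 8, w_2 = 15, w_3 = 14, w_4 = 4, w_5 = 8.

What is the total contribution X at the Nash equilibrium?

14

∂u_i/∂x_i = α_i − 1, so rancher i contributes w_i if α_i > 1, else 0.
α_i > 1 for i ∈ {3}; NE contributions (0, 0, 14, 0, 0), X = 14.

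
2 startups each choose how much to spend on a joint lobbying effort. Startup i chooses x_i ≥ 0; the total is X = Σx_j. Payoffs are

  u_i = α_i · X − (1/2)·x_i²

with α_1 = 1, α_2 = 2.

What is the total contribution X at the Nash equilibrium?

Startup i's FOC: ∂u_i/∂x_i = α_i − x_i = 0, so x_i* = α_i.
NE contributions = (1, 2); X = 3.

3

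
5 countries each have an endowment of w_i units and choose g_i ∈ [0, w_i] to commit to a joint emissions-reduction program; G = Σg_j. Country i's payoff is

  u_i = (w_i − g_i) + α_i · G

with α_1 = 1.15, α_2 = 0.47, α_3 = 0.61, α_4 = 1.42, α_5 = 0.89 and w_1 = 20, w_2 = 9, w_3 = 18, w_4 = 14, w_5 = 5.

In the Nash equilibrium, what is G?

34

∂u_i/∂g_i = α_i − 1, so country i contributes w_i if α_i > 1, else 0.
α_i > 1 for i ∈ {1, 4}; NE contributions (20, 0, 0, 14, 0), G = 34.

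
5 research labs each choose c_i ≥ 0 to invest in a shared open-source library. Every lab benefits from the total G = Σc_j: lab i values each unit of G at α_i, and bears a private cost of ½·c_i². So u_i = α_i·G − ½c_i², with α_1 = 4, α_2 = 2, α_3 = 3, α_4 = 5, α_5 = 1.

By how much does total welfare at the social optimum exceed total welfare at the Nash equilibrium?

Lab i's FOC: ∂u_i/∂c_i = α_i − c_i = 0, so c_i* = α_i.
NE contributions = (4, 2, 3, 5, 1); G = 15.
W^NE = (Σα)·G − ½Σα_i² = 15² − ½·55 = 197.5.
Planner sets c_i = Σα_j = 15 for every i, so G^SO = 5·15 = 75.
W^SO = (Σα)·G^SO − ½·5·(Σα)² = (5/2)·15² = 562.5.
Deadweight loss = W^SO − W^NE = 365.

365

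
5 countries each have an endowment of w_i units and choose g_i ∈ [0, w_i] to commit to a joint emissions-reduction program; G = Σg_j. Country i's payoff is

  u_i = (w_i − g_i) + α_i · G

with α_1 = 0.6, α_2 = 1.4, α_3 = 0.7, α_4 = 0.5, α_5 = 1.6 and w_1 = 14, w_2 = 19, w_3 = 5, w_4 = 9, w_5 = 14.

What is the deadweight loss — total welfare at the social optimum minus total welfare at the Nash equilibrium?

∂u_i/∂g_i = α_i − 1, so country i contributes w_i if α_i > 1, else 0.
α_i > 1 for i ∈ {2, 5}; NE contributions (0, 19, 0, 0, 14), G = 33.
W^NE = Σw_i − G^NE + (Σα_i)·G^NE = 61 + 3.8·33 = 186.4.
Planner: ∂(Σu_j)/∂g_i = Σα_j − 1 = 3.8 > 0, so everyone contributes w_i; G^SO = 61, W^SO = 61 + 3.8·61 = 292.8.
Deadweight loss = 106.4.

106.4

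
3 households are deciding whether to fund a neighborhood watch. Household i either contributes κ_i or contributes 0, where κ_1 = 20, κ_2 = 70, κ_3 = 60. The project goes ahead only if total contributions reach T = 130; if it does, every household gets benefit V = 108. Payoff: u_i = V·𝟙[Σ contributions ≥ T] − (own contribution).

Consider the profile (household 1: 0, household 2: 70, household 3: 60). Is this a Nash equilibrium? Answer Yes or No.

Total = 130 ≥ 130: provided.
Household 1 (pledges 0, payoff 108): pledging 20 → total 150, payoff 88. No gain.
Household 2 (pledges 70, payoff 38): dropping to 0 → total 60, payoff 0. No gain.
Household 3 (pledges 60, payoff 48): dropping to 0 → total 70, payoff 0. No gain.

Yes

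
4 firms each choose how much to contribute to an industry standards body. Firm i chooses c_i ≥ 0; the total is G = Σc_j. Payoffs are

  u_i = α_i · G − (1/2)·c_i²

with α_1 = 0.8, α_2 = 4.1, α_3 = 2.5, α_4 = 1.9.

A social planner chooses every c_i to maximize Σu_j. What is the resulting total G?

Planner FOC: ∂(Σu_j)/∂c_i = (Σα_j) − c_i = 0, so c_i^SO = Σα_j = 9.3 for every i; G^SO = 37.2.

37.2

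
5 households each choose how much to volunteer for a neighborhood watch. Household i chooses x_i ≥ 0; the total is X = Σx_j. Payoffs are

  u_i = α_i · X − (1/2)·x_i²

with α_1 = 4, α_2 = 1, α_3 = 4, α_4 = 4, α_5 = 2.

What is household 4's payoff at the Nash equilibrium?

Household i's FOC: ∂u_i/∂x_i = α_i − x_i = 0, so x_i* = α_i.
NE contributions = (4, 1, 4, 4, 2); X = 15.
u_4 = α_4·X − ½·(x_4)² = 4·15 − ½·4² = 52.

52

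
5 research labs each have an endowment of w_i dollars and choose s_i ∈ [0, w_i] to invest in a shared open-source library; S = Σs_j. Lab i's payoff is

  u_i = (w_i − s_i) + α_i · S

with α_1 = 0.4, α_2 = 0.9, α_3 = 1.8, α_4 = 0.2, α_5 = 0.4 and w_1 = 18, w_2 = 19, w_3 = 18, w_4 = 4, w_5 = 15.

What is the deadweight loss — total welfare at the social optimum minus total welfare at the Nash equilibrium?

∂u_i/∂s_i = α_i − 1, so lab i contributes w_i if α_i > 1, else 0.
α_i > 1 for i ∈ {3}; NE contributions (0, 0, 18, 0, 0), S = 18.
W^NE = Σw_i − S^NE + (Σα_i)·S^NE = 74 + 2.7·18 = 122.6.
Planner: ∂(Σu_j)/∂s_i = Σα_j − 1 = 2.7 > 0, so everyone contributes w_i; S^SO = 74, W^SO = 74 + 2.7·74 = 273.8.
Deadweight loss = 151.2.

151.2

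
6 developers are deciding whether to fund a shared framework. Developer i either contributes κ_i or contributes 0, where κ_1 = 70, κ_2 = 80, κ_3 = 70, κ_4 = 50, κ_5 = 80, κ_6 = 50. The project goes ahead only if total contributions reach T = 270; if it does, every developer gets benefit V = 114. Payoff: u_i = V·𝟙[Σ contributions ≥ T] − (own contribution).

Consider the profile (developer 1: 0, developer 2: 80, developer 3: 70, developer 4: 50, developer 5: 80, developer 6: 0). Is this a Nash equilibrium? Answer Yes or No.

Total = 280 ≥ 270: provided.
Developer 1 (pledges 0, payoff 114): pledging 70 → total 350, payoff 44. No gain.
Developer 2 (pledges 80, payoff 34): dropping to 0 → total 200, payoff 0. No gain.
Developer 3 (pledges 70, payoff 44): dropping to 0 → total 210, payoff 0. No gain.
Developer 4 (pledges 50, payoff 64): dropping to 0 → total 230, payoff 0. No gain.
Developer 5 (pledges 80, payoff 34): dropping to 0 → total 200, payoff 0. No gain.
Developer 6 (pledges 0, payoff 114): pledging 50 → total 330, payoff 64. No gain.

Yes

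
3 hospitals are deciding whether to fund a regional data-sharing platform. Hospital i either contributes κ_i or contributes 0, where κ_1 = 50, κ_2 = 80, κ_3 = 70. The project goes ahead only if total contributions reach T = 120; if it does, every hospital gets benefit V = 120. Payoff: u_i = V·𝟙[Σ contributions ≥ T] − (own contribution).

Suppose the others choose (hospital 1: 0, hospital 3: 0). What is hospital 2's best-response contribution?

Others' total = 0. Even contributing 80 gives 80 < 120: no benefit either way.
Best response: 0.

0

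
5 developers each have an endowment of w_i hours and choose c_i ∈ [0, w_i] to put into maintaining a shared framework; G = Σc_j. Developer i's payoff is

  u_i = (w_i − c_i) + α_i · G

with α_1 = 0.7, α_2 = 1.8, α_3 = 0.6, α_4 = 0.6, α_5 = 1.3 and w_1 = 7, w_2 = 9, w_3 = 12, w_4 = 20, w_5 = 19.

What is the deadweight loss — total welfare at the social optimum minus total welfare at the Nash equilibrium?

∂u_i/∂c_i = α_i − 1, so developer i contributes w_i if α_i > 1, else 0.
α_i > 1 for i ∈ {2, 5}; NE contributions (0, 9, 0, 0, 19), G = 28.
W^NE = Σw_i − G^NE + (Σα_i)·G^NE = 67 + 4·28 = 179.
Planner: ∂(Σu_j)/∂c_i = Σα_j − 1 = 4 > 0, so everyone contributes w_i; G^SO = 67, W^SO = 67 + 4·67 = 335.
Deadweight loss = 156.

156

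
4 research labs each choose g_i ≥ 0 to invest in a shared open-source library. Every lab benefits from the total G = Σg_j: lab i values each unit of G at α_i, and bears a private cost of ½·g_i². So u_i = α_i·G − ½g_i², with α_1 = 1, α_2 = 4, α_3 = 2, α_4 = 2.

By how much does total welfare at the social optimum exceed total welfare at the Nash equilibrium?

Lab i's FOC: ∂u_i/∂g_i = α_i − g_i = 0, so g_i* = α_i.
NE contributions = (1, 4, 2, 2); G = 9.
W^NE = (Σα)·G − ½Σα_i² = 9² − ½·25 = 68.5.
Planner sets g_i = Σα_j = 9 for every i, so G^SO = 4·9 = 36.
W^SO = (Σα)·G^SO − ½·4·(Σα)² = (4/2)·9² = 162.
Deadweight loss = W^SO − W^NE = 93.5.

93.5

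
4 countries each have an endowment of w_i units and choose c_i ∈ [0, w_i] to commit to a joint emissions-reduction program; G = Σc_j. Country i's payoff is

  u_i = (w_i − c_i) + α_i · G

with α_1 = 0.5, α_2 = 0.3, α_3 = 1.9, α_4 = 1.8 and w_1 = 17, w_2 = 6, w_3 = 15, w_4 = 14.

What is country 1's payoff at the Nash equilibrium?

∂u_i/∂c_i = α_i − 1, so country i contributes w_i if α_i > 1, else 0.
α_i > 1 for i ∈ {3, 4}; NE contributions (0, 0, 15, 14), G = 29.
u_1 = (17 − 0) + 0.5·29 = 31.5.

31.5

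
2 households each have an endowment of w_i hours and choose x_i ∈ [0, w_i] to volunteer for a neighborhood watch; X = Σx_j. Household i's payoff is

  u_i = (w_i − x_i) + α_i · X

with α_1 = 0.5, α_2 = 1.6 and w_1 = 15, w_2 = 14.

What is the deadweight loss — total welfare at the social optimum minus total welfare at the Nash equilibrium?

16.5

∂u_i/∂x_i = α_i − 1, so household i contributes w_i if α_i > 1, else 0.
α_i > 1 for i ∈ {2}; NE contributions (0, 14), X = 14.
W^NE = Σw_i − X^NE + (Σα_i)·X^NE = 29 + 1.1·14 = 44.4.
Planner: ∂(Σu_j)/∂x_i = Σα_j − 1 = 1.1 > 0, so everyone contributes w_i; X^SO = 29, W^SO = 29 + 1.1·29 = 60.9.
Deadweight loss = 16.5.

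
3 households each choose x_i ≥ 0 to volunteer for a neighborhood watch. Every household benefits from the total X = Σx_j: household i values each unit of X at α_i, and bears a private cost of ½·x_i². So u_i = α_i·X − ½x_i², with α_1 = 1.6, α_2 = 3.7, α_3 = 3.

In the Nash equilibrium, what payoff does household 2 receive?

Household i's FOC: ∂u_i/∂x_i = α_i − x_i = 0, so x_i* = α_i.
NE contributions = (1.6, 3.7, 3); X = 8.3.
u_2 = α_2·X − ½·(x_2)² = 3.7·8.3 − ½·3.7² = 23.865.

23.865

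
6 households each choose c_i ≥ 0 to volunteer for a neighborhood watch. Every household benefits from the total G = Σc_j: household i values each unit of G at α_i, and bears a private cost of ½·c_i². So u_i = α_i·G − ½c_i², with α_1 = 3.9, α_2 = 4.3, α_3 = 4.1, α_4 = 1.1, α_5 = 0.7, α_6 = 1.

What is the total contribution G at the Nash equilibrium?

Household i's FOC: ∂u_i/∂c_i = α_i − c_i = 0, so c_i* = α_i.
NE contributions = (3.9, 4.3, 4.1, 1.1, 0.7, 1); G = 15.1.

15.1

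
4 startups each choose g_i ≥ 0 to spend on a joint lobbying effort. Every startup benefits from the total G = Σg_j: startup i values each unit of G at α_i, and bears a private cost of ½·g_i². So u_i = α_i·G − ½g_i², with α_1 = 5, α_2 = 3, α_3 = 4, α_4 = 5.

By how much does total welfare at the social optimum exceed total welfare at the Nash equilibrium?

326.5

Startup i's FOC: ∂u_i/∂g_i = α_i − g_i = 0, so g_i* = α_i.
NE contributions = (5, 3, 4, 5); G = 17.
W^NE = (Σα)·G − ½Σα_i² = 17² − ½·75 = 251.5.
Planner sets g_i = Σα_j = 17 for every i, so G^SO = 4·17 = 68.
W^SO = (Σα)·G^SO − ½·4·(Σα)² = (4/2)·17² = 578.
Deadweight loss = W^SO − W^NE = 326.5.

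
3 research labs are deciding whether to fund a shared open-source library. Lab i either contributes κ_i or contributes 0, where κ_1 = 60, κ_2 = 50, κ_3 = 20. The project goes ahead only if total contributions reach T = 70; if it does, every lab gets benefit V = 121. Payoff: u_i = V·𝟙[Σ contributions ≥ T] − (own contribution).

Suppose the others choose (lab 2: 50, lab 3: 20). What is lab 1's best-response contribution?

0

Others' total = 70 ≥ 70; contributing adds cost 60 for no extra benefit.
Best response: 0.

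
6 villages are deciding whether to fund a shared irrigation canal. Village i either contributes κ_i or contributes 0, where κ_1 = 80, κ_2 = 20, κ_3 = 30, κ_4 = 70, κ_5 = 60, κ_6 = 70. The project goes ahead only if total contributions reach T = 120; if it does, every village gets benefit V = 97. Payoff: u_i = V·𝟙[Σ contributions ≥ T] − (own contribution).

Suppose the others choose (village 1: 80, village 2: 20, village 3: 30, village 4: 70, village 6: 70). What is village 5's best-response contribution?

0

Others' total = 270 ≥ 120; contributing adds cost 60 for no extra benefit.
Best response: 0.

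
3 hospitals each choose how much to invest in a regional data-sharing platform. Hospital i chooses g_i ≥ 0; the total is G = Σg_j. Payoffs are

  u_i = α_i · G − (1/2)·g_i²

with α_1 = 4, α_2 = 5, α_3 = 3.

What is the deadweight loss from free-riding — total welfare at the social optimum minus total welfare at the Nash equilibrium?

Hospital i's FOC: ∂u_i/∂g_i = α_i − g_i = 0, so g_i* = α_i.
NE contributions = (4, 5, 3); G = 12.
W^NE = (Σα)·G − ½Σα_i² = 12² − ½·50 = 119.
Planner sets g_i = Σα_j = 12 for every i, so G^SO = 3·12 = 36.
W^SO = (Σα)·G^SO − ½·3·(Σα)² = (3/2)·12² = 216.
Deadweight loss = W^SO − W^NE = 97.

97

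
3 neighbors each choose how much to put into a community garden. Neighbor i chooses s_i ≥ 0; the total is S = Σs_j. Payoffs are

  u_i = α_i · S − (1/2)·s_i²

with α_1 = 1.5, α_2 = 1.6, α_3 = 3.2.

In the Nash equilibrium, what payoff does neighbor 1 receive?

Neighbor i's FOC: ∂u_i/∂s_i = α_i − s_i = 0, so s_i* = α_i.
NE contributions = (1.5, 1.6, 3.2); S = 6.3.
u_1 = α_1·S − ½·(s_1)² = 1.5·6.3 − ½·1.5² = 8.325.

8.325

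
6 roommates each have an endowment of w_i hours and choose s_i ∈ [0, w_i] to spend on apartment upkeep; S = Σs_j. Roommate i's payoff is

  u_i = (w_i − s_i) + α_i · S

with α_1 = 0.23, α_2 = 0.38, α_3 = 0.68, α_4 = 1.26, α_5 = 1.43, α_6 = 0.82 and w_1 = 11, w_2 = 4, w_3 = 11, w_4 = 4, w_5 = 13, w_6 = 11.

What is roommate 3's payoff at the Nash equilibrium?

22.56

∂u_i/∂s_i = α_i − 1, so roommate i contributes w_i if α_i > 1, else 0.
α_i > 1 for i ∈ {4, 5}; NE contributions (0, 0, 0, 4, 13, 0), S = 17.
u_3 = (11 − 0) + 0.68·17 = 22.56.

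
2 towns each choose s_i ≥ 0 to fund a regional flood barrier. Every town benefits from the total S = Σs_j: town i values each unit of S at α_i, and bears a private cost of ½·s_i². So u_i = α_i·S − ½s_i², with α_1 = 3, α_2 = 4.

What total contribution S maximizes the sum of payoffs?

14

Planner FOC: ∂(Σu_j)/∂s_i = (Σα_j) − s_i = 0, so s_i^SO = Σα_j = 7 for every i; S^SO = 14.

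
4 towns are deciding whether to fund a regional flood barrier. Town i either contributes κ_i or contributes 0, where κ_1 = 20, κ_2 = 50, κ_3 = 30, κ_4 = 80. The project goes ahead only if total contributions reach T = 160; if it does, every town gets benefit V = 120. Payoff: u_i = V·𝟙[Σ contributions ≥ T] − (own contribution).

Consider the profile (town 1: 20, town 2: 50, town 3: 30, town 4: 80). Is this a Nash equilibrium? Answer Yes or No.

Total = 180 ≥ 160: provided.
Town 1 (pledges 20, payoff 100): dropping to 0 → total 160, payoff 120. Profitable deviation.

No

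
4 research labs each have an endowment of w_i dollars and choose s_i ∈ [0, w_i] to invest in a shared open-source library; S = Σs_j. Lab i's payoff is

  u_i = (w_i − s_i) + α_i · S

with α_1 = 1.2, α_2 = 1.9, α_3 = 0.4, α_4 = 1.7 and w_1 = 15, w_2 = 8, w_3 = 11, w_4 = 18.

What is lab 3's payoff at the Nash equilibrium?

27.4

∂u_i/∂s_i = α_i − 1, so lab i contributes w_i if α_i > 1, else 0.
α_i > 1 for i ∈ {1, 2, 4}; NE contributions (15, 8, 0, 18), S = 41.
u_3 = (11 − 0) + 0.4·41 = 27.4.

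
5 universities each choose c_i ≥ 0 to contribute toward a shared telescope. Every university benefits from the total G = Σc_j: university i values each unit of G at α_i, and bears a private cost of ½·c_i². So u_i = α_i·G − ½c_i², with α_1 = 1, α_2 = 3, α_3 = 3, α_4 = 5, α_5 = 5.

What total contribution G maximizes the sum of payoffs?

Planner FOC: ∂(Σu_j)/∂c_i = (Σα_j) − c_i = 0, so c_i^SO = Σα_j = 17 for every i; G^SO = 85.

85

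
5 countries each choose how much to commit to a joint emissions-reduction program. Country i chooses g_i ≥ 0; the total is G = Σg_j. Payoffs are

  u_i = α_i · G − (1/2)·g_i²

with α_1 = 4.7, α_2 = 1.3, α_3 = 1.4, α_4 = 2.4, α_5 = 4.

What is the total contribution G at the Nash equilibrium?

13.8

Country i's FOC: ∂u_i/∂g_i = α_i − g_i = 0, so g_i* = α_i.
NE contributions = (4.7, 1.3, 1.4, 2.4, 4); G = 13.8.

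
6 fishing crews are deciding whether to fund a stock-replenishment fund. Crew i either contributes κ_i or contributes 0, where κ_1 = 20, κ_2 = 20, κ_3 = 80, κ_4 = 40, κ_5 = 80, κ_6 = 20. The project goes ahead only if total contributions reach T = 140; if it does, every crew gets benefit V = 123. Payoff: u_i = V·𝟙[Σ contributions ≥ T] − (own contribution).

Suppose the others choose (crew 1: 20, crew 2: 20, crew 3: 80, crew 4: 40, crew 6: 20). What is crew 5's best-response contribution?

0

Others' total = 180 ≥ 140; contributing adds cost 80 for no extra benefit.
Best response: 0.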